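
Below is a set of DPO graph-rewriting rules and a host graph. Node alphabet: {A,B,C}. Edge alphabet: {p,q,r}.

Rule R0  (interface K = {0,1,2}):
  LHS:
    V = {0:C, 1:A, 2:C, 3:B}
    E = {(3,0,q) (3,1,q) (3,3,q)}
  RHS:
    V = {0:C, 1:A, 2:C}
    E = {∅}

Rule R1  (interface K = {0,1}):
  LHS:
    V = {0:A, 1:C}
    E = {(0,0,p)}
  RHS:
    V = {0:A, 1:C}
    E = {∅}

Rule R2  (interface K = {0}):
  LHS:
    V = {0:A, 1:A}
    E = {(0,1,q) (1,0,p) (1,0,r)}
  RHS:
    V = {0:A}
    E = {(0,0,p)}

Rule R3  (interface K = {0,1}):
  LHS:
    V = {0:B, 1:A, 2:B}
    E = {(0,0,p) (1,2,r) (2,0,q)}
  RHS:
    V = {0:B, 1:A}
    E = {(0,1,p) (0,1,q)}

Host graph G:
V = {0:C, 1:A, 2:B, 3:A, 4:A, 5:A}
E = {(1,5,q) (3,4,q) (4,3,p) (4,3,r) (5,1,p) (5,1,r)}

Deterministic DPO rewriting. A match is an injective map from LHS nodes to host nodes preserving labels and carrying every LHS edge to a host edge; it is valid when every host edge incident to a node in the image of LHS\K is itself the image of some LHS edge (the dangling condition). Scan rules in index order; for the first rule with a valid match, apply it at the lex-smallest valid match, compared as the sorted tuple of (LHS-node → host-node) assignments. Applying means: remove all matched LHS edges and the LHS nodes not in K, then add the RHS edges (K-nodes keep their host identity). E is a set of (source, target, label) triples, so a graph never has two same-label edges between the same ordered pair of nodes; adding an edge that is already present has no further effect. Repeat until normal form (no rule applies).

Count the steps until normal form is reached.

Answer: 4

Steps:
initial: |V|=6 |E|=6  E = 1-q->5 3-q->4 4-p->3 4-r->3 5-p->1 5-r->1
step 1: apply R2 at {0↦1, 1↦5}  → |V|=5 |E|=4  E = 1-p->1 3-q->4 4-p->3 4-r->3
step 2: apply R1 at {0↦1, 1↦0}  → |V|=5 |E|=3  E = 3-q->4 4-p->3 4-r->3
step 3: apply R2 at {0↦3, 1↦4}  → |V|=4 |E|=1  E = 3-p->3
step 4: apply R1 at {0↦3, 1↦0}  → |V|=4 |E|=0  E = ∅
normal form: no rule applies after step 4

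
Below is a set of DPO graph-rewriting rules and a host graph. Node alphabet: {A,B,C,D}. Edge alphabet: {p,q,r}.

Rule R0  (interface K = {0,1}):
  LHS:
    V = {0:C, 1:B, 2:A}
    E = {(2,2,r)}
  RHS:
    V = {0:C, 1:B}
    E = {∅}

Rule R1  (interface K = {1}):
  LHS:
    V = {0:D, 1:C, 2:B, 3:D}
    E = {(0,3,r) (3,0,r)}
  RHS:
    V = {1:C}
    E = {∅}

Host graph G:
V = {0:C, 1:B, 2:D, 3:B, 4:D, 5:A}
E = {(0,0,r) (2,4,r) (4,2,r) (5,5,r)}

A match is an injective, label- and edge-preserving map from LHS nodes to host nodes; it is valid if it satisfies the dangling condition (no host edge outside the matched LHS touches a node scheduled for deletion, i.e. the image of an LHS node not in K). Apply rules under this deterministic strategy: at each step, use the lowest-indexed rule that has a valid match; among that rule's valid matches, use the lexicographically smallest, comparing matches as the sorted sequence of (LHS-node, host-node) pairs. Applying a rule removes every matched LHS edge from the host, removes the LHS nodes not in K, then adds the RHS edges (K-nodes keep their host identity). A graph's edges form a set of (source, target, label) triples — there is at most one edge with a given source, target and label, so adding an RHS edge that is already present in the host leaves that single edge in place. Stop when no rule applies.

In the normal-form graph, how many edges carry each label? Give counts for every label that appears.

[0] host  ⇒  6 nodes, 4 edges  {0-r->0 2-r->4 4-r->2 5-r->5}
[1] R0 @ {0↦0, 1↦1, 2↦5}  ⇒  5 nodes, 3 edges  {0-r->0 2-r->4 4-r->2}
[2] R1 @ {0↦2, 1↦0, 2↦1, 3↦4}  ⇒  2 nodes, 1 edges  {0-r->0}
final graph: no rule applies after step 2
NF edges: [(0, 0, 'r')]

Answer: r:1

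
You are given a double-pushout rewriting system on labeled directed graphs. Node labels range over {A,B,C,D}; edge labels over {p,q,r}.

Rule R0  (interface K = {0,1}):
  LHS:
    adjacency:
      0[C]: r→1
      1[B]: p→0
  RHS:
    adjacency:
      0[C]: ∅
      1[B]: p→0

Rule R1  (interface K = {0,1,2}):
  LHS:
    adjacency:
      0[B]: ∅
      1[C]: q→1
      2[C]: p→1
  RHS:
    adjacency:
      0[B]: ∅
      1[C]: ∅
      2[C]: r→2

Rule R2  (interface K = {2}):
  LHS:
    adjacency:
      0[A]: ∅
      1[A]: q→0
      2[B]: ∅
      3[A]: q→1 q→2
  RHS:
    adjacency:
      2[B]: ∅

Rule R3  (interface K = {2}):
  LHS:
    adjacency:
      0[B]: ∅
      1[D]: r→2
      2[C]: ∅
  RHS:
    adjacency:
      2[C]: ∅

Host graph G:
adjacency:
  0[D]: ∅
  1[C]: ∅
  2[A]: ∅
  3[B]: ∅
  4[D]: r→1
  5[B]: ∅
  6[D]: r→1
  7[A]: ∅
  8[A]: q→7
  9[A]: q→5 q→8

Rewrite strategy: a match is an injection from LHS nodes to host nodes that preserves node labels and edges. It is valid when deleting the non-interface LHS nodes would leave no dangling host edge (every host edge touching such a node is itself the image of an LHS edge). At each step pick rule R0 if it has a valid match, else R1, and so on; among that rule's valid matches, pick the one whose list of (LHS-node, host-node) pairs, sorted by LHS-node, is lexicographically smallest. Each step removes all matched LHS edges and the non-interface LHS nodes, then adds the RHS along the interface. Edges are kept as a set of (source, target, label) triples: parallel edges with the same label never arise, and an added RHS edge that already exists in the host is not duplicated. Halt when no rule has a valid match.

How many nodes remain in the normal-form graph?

[0] host  ⇒  10 nodes, 5 edges  {4-r->1 6-r->1 8-q->7 9-q->5 9-q->8}
[1] R2 @ {0↦7, 1↦8, 2↦5, 3↦9}  ⇒  7 nodes, 2 edges  {4-r->1 6-r->1}
[2] R3 @ {0↦3, 1↦4, 2↦1}  ⇒  5 nodes, 1 edges  {6-r->1}
[3] R3 @ {0↦5, 1↦6, 2↦1}  ⇒  3 nodes, 0 edges  {∅}
normal form: no rule applies after step 3
NF nodes: {0:D, 1:C, 2:A}

Answer: 3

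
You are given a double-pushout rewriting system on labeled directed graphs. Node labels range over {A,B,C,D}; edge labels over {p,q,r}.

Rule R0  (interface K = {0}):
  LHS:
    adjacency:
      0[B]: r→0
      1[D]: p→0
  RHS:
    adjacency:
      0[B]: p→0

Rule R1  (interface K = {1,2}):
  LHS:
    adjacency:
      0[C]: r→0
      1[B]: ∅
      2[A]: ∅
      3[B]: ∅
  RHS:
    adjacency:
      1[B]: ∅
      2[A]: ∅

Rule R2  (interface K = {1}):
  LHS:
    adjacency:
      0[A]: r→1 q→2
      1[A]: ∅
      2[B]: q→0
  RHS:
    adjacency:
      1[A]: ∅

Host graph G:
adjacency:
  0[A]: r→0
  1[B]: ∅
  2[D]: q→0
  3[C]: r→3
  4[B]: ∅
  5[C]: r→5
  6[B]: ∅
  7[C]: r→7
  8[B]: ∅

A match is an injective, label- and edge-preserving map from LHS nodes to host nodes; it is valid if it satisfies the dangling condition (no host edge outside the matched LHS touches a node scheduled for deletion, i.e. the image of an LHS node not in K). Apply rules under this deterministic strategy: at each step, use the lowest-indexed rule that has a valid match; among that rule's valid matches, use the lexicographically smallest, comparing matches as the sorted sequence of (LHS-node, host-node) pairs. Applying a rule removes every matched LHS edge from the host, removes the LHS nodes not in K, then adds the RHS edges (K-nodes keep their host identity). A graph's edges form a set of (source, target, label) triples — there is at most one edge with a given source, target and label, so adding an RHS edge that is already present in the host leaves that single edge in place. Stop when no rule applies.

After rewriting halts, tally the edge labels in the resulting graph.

initial: |V|=9 |E|=5  E = 0-r->0 2-q->0 3-r->3 5-r->5 7-r->7
step 1: apply R1 at {0↦3, 1↦1, 2↦0, 3↦4}  → |V|=7 |E|=4  E = 0-r->0 2-q->0 5-r->5 7-r->7
step 2: apply R1 at {0↦5, 1↦1, 2↦0, 3↦6}  → |V|=5 |E|=3  E = 0-r->0 2-q->0 7-r->7
step 3: apply R1 at {0↦7, 1↦1, 2↦0, 3↦8}  → |V|=3 |E|=2  E = 0-r->0 2-q->0
final graph: no rule applies after step 3
NF edges: [(0, 0, 'r'), (2, 0, 'q')]

Answer: q:1 r:1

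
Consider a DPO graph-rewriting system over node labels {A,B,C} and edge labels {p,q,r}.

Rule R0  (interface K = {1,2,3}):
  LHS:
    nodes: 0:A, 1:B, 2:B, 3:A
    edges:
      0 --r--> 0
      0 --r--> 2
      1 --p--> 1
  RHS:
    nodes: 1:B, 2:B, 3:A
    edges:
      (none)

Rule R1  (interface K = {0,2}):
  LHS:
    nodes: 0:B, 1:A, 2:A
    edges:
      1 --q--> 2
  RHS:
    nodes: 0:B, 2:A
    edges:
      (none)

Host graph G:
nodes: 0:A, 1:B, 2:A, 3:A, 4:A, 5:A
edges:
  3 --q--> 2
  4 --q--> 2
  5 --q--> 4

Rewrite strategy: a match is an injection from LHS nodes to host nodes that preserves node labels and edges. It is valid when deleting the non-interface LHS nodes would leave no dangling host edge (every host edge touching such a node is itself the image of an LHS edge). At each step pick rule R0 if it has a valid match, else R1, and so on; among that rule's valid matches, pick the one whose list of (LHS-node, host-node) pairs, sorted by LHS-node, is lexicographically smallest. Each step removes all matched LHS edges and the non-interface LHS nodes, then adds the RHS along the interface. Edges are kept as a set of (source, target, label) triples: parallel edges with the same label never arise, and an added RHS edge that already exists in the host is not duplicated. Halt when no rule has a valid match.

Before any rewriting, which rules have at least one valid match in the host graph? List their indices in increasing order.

R0: no valid match — LHS pattern not found
R1: 2 valid matches — {0↦1, 1↦3, 2↦2}, {0↦1, 1↦5, 2↦4}

Answer: [R1]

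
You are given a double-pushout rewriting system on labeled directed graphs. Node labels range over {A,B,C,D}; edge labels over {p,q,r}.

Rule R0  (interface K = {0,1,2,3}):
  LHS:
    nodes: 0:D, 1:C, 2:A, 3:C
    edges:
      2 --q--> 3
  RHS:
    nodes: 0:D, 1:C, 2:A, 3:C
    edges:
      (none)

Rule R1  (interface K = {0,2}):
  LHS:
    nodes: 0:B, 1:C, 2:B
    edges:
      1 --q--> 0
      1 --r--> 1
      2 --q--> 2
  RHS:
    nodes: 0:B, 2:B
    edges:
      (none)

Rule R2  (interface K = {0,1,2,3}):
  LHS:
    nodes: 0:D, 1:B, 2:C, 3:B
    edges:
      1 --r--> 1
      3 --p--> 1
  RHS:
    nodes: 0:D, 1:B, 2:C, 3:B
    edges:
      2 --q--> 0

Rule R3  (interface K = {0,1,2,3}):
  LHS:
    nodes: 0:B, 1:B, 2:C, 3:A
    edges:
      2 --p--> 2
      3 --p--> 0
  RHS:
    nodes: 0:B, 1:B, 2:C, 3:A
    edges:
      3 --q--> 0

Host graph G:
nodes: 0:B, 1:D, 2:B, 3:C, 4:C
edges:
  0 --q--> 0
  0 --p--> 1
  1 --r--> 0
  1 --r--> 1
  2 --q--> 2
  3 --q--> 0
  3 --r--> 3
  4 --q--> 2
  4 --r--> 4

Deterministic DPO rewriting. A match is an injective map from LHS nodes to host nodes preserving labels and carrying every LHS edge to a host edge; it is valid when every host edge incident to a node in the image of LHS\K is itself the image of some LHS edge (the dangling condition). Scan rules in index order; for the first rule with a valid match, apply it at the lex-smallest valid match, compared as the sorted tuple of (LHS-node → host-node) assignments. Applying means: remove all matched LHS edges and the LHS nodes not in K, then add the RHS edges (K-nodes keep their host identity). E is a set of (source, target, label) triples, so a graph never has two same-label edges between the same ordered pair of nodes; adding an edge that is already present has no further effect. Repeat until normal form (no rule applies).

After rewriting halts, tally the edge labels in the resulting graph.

Answer: p:1 r:2

Derivation:
[0] host  ⇒  5 nodes, 9 edges  {0-q->0 0-p->1 1-r->0 1-r->1 2-q->2 3-q->0 3-r->3 4-q->2 4-r->4}
[1] R1 @ {0↦0, 1↦3, 2↦2}  ⇒  4 nodes, 6 edges  {0-q->0 0-p->1 1-r->0 1-r->1 4-q->2 4-r->4}
[2] R1 @ {0↦2, 1↦4, 2↦0}  ⇒  3 nodes, 3 edges  {0-p->1 1-r->0 1-r->1}
normal form: no rule applies after step 2
NF edges: [(0, 1, 'p'), (1, 0, 'r'), (1, 1, 'r')]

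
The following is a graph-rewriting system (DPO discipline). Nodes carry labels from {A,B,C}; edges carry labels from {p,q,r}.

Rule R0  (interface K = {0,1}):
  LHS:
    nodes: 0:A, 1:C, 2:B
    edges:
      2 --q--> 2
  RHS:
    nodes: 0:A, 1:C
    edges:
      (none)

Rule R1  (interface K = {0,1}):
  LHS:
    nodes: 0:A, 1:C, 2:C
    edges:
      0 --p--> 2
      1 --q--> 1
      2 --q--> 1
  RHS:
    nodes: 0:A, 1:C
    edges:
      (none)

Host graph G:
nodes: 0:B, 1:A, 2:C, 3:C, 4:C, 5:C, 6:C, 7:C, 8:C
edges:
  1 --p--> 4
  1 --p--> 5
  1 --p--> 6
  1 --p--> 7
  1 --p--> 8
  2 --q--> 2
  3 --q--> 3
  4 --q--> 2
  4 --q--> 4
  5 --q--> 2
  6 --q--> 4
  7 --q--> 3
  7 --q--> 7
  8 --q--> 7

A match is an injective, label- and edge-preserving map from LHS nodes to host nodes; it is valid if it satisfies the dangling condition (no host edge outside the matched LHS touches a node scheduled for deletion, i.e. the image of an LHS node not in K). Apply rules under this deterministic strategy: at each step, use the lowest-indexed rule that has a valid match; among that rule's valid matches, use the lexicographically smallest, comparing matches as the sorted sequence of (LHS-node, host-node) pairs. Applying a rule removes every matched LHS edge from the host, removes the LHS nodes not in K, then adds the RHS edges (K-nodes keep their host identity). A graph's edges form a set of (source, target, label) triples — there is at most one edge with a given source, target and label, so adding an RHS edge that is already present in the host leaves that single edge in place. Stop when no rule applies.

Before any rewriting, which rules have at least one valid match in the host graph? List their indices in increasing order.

R0: no valid match — LHS pattern not found
R1: 3 valid matches — {0↦1, 1↦2, 2↦5}, {0↦1, 1↦4, 2↦6}, {0↦1, 1↦7, 2↦8}

Answer: [R1]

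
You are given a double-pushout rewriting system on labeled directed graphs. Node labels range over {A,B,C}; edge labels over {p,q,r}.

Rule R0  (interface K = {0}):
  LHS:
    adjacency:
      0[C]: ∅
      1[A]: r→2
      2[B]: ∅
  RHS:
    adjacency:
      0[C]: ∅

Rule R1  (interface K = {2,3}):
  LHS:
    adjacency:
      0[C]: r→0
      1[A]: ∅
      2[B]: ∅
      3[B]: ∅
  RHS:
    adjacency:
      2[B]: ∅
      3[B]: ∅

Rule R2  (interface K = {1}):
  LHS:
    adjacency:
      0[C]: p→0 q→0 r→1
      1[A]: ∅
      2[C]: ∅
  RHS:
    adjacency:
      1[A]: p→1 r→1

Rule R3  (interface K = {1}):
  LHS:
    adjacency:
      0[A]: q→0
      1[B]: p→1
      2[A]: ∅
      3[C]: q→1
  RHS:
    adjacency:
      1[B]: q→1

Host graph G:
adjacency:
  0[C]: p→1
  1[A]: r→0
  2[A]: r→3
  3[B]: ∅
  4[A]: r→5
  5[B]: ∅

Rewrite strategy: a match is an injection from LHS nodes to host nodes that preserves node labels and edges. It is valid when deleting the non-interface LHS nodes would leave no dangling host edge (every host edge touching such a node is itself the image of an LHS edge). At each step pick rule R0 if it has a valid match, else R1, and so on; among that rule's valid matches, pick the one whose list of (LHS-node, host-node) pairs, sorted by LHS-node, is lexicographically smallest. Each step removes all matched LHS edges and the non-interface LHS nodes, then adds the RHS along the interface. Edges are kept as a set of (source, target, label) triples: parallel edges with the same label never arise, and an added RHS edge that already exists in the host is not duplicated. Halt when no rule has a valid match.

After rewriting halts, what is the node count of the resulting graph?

Answer: 2

Derivation:
start.  V:6 E:4  edges: 0-p->1 1-r->0 2-r->3 4-r->5
1. fire R0 via {0↦0, 1↦2, 2↦3}  →  V:4 E:3  edges: 0-p->1 1-r->0 4-r->5
2. fire R0 via {0↦0, 1↦4, 2↦5}  →  V:2 E:2  edges: 0-p->1 1-r->0
normal form: no rule applies after step 2
NF nodes: {0:C, 1:A}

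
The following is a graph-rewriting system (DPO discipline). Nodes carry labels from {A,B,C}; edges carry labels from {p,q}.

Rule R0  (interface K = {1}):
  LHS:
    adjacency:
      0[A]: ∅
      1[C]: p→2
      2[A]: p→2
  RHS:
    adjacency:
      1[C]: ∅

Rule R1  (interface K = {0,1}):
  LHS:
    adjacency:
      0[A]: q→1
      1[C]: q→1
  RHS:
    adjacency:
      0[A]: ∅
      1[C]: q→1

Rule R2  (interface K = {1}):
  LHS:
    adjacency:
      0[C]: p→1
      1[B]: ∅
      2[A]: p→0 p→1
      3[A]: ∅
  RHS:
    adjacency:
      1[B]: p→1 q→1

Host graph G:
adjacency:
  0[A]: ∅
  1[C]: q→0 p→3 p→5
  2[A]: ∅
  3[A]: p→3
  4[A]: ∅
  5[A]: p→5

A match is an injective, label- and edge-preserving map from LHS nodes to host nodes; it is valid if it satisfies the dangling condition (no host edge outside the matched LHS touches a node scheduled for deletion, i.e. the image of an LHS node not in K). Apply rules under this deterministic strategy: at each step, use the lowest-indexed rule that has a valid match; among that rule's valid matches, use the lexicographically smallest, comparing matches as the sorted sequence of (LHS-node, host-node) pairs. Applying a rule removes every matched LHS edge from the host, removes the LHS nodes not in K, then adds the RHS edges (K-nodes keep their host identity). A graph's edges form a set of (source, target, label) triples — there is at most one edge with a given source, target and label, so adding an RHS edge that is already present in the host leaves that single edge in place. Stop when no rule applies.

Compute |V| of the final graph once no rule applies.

start.  V:6 E:5  edges: 1-q->0 1-p->3 1-p->5 3-p->3 5-p->5
1. fire R0 via {0↦2, 1↦1, 2↦3}  →  V:4 E:3  edges: 1-q->0 1-p->5 5-p->5
2. fire R0 via {0↦4, 1↦1, 2↦5}  →  V:2 E:1  edges: 1-q->0
final graph: no rule applies after step 2
NF nodes: {0:A, 1:C}

Answer: 2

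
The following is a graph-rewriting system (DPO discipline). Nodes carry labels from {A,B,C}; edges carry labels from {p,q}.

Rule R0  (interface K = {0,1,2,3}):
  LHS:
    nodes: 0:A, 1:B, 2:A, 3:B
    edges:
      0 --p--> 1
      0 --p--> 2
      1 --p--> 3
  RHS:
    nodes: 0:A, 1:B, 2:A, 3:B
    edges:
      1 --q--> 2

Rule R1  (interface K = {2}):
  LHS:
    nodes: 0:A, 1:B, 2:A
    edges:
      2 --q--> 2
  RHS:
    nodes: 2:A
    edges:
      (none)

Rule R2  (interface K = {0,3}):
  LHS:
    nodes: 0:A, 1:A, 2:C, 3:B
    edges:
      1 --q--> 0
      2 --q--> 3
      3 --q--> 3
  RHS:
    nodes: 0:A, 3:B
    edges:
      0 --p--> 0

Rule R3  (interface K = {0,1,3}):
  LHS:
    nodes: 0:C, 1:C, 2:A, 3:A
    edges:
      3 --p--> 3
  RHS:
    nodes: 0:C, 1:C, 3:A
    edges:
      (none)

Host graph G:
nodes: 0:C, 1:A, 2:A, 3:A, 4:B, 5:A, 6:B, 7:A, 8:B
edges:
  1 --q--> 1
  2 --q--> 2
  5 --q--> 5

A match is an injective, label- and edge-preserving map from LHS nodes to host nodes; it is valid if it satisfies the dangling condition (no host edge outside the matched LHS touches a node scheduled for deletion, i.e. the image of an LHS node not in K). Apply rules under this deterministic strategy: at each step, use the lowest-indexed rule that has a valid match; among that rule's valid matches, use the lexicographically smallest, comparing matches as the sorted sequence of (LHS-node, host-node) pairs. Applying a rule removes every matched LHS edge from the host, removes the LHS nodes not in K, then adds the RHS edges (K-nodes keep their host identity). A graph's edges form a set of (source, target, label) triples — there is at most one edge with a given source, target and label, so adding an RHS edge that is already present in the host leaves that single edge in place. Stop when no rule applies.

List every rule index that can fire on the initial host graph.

Answer: [R1]

Derivation:
R0: no valid match — LHS pattern not found
R1: 18 valid matches — {0↦3, 1↦4, 2↦1}, {0↦3, 1↦4, 2↦2}, {0↦3, 1↦4, 2↦5} (+15 more)
R2: no valid match — LHS pattern not found
R3: no valid match — LHS pattern not found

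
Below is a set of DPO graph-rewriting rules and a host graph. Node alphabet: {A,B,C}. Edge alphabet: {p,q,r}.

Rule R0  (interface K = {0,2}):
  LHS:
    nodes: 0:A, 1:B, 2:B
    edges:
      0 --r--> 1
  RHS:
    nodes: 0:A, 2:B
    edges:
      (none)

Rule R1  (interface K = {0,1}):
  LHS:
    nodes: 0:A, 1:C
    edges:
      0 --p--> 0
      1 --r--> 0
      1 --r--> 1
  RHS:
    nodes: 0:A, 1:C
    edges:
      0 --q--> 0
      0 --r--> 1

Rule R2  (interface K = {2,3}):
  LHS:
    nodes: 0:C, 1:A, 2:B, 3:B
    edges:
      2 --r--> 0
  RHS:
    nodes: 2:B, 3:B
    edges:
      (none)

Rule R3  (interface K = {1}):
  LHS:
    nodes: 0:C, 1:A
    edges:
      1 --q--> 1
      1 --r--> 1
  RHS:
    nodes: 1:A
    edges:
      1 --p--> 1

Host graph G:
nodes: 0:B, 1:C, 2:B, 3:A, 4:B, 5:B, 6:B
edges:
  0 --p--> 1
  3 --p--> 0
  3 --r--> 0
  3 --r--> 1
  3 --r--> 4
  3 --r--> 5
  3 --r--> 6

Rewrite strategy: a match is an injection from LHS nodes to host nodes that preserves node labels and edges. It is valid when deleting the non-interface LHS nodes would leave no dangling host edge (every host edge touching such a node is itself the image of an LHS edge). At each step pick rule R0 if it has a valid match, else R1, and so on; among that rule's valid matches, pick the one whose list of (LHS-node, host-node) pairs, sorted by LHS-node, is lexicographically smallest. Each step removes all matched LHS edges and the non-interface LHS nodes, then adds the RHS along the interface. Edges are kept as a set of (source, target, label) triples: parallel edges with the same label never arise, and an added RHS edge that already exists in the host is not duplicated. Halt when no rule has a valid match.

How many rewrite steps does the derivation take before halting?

initial: |V|=7 |E|=7  E = 0-p->1 3-p->0 3-r->0 3-r->1 3-r->4 3-r->5 3-r->6
step 1: apply R0 at {0↦3, 1↦4, 2↦0}  → |V|=6 |E|=6  E = 0-p->1 3-p->0 3-r->0 3-r->1 3-r->5 3-r->6
step 2: apply R0 at {0↦3, 1↦5, 2↦0}  → |V|=5 |E|=5  E = 0-p->1 3-p->0 3-r->0 3-r->1 3-r->6
step 3: apply R0 at {0↦3, 1↦6, 2↦0}  → |V|=4 |E|=4  E = 0-p->1 3-p->0 3-r->0 3-r->1
halt: no rule applies after step 3

Answer: 3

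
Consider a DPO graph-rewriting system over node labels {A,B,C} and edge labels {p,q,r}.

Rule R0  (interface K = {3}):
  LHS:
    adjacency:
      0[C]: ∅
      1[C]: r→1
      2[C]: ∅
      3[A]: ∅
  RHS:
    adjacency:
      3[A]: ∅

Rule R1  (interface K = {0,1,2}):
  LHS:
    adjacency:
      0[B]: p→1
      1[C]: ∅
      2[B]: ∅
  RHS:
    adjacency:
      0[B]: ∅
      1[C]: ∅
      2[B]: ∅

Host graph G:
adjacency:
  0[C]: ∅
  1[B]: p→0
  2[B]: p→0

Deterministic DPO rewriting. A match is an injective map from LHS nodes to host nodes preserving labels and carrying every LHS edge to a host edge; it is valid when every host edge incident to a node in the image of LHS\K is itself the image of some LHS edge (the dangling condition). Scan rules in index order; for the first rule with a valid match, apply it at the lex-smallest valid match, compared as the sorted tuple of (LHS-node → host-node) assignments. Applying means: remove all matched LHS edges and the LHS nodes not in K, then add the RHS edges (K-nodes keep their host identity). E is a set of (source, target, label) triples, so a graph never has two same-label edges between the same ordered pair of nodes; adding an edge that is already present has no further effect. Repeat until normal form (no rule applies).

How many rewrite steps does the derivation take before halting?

Answer: 2

Derivation:
start.  V:3 E:2  edges: 1-p->0 2-p->0
1. fire R1 via {0↦1, 1↦0, 2↦2}  →  V:3 E:1  edges: 2-p->0
2. fire R1 via {0↦2, 1↦0, 2↦1}  →  V:3 E:0  edges: ∅
normal form: no rule applies after step 2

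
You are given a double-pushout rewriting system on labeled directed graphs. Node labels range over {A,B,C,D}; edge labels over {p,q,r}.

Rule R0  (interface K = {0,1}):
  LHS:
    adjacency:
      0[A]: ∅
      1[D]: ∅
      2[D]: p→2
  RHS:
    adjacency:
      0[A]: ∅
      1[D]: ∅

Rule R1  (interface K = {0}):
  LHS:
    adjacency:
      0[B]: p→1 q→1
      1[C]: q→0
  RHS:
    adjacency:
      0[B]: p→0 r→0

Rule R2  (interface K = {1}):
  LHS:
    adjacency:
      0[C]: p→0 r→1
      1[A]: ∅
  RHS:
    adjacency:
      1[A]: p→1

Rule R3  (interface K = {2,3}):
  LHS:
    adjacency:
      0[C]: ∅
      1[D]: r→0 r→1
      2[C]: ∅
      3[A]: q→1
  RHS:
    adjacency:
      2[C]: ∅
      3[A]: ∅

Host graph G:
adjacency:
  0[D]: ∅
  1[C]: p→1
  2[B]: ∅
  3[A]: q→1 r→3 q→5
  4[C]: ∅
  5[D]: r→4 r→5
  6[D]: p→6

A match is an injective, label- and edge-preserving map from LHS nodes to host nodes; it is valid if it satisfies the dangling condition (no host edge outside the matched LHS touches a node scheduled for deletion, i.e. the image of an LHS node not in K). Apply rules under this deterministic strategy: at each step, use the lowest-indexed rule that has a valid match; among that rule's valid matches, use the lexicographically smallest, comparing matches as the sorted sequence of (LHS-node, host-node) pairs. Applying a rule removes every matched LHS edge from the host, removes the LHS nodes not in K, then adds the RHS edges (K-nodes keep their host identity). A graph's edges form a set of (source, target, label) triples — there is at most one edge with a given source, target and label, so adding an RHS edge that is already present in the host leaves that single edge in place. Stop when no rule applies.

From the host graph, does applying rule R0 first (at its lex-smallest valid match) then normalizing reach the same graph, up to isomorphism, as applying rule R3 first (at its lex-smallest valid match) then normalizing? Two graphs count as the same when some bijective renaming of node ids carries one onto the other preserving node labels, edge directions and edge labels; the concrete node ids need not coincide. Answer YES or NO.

Answer: YES

Derivation:
branch R0-first: apply at {0↦3, 1↦0, 2↦6} → |E|=6, then 1 more step(s) → NF |V|=4 |E|=3 V={0:D, 1:C, 2:B, 3:A} E=1-p->1 3-q->1 3-r->3
branch R3-first: apply at {0↦4, 1↦5, 2↦1, 3↦3} → |E|=4, then 1 more step(s) → NF |V|=4 |E|=3 V={0:D, 1:C, 2:B, 3:A} E=1-p->1 3-q->1 3-r->3
graphs isomorphic (equal up to label-preserving node renaming)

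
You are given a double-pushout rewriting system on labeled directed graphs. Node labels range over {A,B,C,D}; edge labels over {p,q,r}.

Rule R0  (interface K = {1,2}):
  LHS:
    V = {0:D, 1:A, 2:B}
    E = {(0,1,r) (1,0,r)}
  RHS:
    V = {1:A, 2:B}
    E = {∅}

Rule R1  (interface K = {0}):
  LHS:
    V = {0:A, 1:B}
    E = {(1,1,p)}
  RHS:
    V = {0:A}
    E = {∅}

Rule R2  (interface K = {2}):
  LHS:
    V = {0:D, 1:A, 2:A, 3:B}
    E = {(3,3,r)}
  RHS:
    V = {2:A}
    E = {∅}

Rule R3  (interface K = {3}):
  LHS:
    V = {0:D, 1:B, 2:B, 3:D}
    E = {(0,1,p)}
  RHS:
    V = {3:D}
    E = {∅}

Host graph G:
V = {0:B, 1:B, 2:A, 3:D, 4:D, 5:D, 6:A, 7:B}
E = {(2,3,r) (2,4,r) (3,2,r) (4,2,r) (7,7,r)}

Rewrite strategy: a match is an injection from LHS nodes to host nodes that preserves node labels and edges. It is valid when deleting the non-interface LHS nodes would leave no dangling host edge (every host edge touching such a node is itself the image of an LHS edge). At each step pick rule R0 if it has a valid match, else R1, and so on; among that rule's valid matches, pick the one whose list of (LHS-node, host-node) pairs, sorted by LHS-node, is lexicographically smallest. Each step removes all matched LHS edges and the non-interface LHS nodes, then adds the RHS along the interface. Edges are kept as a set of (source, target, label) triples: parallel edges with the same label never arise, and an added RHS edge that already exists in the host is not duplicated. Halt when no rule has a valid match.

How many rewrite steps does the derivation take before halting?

initial: |V|=8 |E|=5  E = 2-r->3 2-r->4 3-r->2 4-r->2 7-r->7
step 1: apply R0 at {0↦3, 1↦2, 2↦0}  → |V|=7 |E|=3  E = 2-r->4 4-r->2 7-r->7
step 2: apply R0 at {0↦4, 1↦2, 2↦0}  → |V|=6 |E|=1  E = 7-r->7
step 3: apply R2 at {0↦5, 1↦2, 2↦6, 3↦7}  → |V|=3 |E|=0  E = ∅
final graph: no rule applies after step 3

Answer: 3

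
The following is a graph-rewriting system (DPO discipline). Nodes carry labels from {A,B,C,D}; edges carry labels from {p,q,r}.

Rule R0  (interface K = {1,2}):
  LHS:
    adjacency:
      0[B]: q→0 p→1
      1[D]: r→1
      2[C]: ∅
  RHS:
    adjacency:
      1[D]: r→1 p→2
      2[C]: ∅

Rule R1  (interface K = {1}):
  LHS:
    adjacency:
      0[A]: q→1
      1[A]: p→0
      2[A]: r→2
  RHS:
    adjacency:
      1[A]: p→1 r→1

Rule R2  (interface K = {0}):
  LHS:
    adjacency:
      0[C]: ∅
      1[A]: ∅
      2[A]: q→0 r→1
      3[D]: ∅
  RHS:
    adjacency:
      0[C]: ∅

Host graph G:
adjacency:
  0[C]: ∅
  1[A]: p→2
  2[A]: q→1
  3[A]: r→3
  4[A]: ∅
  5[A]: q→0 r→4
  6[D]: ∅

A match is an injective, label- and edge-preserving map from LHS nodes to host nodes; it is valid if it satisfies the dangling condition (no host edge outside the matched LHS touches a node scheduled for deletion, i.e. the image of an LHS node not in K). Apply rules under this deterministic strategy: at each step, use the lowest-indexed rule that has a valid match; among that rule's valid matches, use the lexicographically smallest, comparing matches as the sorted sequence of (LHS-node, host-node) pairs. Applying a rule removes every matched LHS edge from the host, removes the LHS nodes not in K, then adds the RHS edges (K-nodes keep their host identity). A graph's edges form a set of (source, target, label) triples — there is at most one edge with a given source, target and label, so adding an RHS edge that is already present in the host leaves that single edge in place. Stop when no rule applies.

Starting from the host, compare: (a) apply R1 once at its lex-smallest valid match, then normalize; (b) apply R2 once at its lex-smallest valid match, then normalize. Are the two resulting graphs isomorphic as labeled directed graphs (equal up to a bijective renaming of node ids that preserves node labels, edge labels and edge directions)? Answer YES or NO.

branch R1-first: apply at {0↦2, 1↦1, 2↦3} → |E|=4, then 1 more step(s) → NF |V|=2 |E|=2 V={0:C, 1:A} E=1-p->1 1-r->1
branch R2-first: apply at {0↦0, 1↦4, 2↦5, 3↦6} → |E|=3, then 1 more step(s) → NF |V|=2 |E|=2 V={0:C, 1:A} E=1-p->1 1-r->1
graphs isomorphic (equal up to label-preserving node renaming)

Answer: YES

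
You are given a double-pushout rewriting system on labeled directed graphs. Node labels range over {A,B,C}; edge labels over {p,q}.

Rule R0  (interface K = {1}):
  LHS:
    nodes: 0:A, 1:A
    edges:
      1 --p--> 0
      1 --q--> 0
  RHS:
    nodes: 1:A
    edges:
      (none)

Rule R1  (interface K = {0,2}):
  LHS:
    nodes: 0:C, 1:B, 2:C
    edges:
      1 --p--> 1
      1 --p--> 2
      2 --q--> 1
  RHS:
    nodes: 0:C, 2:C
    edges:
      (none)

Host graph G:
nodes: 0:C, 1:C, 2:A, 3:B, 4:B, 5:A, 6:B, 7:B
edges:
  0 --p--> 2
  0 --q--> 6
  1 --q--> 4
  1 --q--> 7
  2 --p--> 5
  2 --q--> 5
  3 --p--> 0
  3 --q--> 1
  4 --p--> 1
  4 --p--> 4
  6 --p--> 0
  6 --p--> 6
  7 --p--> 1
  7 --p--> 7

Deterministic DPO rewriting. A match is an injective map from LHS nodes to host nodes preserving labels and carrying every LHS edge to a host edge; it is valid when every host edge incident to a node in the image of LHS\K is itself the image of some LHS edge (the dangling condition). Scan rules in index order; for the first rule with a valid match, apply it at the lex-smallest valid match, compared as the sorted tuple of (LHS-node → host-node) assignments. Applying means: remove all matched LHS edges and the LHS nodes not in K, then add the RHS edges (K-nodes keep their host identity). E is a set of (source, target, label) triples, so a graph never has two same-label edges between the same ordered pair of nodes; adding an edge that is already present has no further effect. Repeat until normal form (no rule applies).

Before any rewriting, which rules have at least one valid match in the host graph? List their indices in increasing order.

R0: 1 valid match — {0↦5, 1↦2}
R1: 3 valid matches — {0↦0, 1↦4, 2↦1}, {0↦0, 1↦7, 2↦1}, {0↦1, 1↦6, 2↦0}

Answer: [R0,R1]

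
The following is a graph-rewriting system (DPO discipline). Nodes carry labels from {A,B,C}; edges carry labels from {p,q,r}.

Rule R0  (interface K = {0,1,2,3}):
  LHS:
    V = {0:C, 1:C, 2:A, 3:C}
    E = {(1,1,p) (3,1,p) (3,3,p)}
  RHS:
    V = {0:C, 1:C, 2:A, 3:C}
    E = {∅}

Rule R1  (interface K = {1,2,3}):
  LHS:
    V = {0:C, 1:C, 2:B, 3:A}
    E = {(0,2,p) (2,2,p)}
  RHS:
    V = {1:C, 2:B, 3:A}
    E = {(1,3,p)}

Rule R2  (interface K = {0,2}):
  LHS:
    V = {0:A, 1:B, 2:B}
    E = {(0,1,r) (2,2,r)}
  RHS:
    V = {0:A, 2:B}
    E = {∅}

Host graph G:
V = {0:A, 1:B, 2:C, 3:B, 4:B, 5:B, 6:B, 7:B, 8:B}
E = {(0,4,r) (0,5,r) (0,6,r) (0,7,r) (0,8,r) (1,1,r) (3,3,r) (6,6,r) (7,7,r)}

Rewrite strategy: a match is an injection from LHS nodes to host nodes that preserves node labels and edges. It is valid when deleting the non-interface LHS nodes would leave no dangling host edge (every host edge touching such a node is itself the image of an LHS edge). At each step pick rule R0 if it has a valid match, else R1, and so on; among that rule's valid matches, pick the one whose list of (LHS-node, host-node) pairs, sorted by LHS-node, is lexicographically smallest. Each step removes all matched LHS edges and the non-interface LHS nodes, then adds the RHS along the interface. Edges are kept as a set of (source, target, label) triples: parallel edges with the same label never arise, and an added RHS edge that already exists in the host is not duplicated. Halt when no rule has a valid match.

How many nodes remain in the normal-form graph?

start.  V:9 E:9  edges: 0-r->4 0-r->5 0-r->6 0-r->7 0-r->8 1-r->1 3-r->3 6-r->6 7-r->7
1. fire R2 via {0↦0, 1↦4, 2↦1}  →  V:8 E:7  edges: 0-r->5 0-r->6 0-r->7 0-r->8 3-r->3 6-r->6 7-r->7
2. fire R2 via {0↦0, 1↦5, 2↦3}  →  V:7 E:5  edges: 0-r->6 0-r->7 0-r->8 6-r->6 7-r->7
3. fire R2 via {0↦0, 1↦8, 2↦6}  →  V:6 E:3  edges: 0-r->6 0-r->7 7-r->7
4. fire R2 via {0↦0, 1↦6, 2↦7}  →  V:5 E:1  edges: 0-r->7
final graph: no rule applies after step 4
NF nodes: {0:A, 1:B, 2:C, 3:B, 7:B}

Answer: 5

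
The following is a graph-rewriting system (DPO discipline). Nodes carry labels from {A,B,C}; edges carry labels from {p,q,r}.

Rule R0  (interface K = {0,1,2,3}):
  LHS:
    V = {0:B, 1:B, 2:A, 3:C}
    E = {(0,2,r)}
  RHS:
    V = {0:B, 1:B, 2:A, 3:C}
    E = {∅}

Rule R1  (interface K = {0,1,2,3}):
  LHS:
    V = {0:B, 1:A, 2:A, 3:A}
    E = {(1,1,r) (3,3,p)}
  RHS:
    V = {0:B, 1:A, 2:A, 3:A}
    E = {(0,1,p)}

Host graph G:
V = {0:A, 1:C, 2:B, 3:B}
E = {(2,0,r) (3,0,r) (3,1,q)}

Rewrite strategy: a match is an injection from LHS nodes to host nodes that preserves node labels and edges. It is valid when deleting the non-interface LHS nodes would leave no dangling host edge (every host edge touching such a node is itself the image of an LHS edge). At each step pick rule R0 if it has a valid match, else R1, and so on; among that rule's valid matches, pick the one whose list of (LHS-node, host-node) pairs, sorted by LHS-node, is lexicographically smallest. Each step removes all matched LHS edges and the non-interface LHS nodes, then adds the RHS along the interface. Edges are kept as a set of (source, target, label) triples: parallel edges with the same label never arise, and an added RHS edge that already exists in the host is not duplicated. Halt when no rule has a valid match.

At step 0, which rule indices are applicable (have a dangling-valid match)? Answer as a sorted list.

Answer: [R0]

Steps:
R0: 2 valid matches — {0↦2, 1↦3, 2↦0, 3↦1}, {0↦3, 1↦2, 2↦0, 3↦1}
R1: no valid match — LHS pattern not found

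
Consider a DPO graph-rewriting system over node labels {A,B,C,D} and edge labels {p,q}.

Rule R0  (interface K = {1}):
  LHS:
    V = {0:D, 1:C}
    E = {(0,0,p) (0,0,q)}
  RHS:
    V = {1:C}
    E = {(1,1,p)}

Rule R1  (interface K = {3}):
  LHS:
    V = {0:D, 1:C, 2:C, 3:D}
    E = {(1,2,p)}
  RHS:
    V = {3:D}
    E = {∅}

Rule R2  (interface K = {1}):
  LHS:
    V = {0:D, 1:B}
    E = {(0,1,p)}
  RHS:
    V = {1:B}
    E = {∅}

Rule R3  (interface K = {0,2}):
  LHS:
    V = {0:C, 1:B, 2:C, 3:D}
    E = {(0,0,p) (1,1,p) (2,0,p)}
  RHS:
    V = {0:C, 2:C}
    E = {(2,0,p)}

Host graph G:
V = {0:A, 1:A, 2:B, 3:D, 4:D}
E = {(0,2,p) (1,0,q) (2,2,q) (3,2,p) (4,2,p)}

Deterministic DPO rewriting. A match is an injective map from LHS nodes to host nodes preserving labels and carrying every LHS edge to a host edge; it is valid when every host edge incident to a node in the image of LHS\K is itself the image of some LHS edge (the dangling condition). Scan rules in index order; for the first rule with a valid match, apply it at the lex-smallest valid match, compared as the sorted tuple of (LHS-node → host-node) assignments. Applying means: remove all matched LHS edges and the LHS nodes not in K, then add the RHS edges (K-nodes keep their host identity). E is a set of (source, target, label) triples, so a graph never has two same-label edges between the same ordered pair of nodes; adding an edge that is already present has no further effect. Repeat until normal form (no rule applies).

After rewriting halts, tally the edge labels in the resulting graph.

initial: |V|=5 |E|=5  E = 0-p->2 1-q->0 2-q->2 3-p->2 4-p->2
step 1: apply R2 at {0↦3, 1↦2}  → |V|=4 |E|=4  E = 0-p->2 1-q->0 2-q->2 4-p->2
step 2: apply R2 at {0↦4, 1↦2}  → |V|=3 |E|=3  E = 0-p->2 1-q->0 2-q->2
normal form: no rule applies after step 2
NF edges: [(0, 2, 'p'), (1, 0, 'q'), (2, 2, 'q')]

Answer: p:1 q:2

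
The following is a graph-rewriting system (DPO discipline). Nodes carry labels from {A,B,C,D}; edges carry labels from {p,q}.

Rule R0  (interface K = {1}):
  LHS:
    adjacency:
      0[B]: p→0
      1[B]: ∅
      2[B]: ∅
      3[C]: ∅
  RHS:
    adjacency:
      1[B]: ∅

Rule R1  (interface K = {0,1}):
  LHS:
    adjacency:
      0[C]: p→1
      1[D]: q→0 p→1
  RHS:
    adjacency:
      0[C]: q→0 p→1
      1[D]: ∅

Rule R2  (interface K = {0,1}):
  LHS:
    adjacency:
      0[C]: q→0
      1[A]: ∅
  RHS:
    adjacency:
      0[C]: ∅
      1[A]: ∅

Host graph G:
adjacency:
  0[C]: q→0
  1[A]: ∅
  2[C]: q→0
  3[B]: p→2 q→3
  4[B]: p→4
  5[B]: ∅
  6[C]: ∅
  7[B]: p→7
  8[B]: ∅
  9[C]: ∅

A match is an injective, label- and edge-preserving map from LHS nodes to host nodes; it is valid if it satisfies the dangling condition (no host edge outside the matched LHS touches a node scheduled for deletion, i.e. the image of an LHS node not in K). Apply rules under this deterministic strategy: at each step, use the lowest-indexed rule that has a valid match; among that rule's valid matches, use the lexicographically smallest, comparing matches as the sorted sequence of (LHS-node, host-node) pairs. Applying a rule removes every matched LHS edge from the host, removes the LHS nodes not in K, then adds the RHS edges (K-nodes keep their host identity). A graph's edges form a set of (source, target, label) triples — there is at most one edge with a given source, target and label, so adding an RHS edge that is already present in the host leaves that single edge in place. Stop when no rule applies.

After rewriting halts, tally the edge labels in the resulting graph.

[0] host  ⇒  10 nodes, 6 edges  {0-q->0 2-q->0 3-p->2 3-q->3 4-p->4 7-p->7}
[1] R0 @ {0↦4, 1↦3, 2↦5, 3↦6}  ⇒  7 nodes, 5 edges  {0-q->0 2-q->0 3-p->2 3-q->3 7-p->7}
[2] R0 @ {0↦7, 1↦3, 2↦8, 3↦9}  ⇒  4 nodes, 4 edges  {0-q->0 2-q->0 3-p->2 3-q->3}
[3] R2 @ {0↦0, 1↦1}  ⇒  4 nodes, 3 edges  {2-q->0 3-p->2 3-q->3}
final graph: no rule applies after step 3
NF edges: [(2, 0, 'q'), (3, 2, 'p'), (3, 3, 'q')]

Answer: p:1 q:2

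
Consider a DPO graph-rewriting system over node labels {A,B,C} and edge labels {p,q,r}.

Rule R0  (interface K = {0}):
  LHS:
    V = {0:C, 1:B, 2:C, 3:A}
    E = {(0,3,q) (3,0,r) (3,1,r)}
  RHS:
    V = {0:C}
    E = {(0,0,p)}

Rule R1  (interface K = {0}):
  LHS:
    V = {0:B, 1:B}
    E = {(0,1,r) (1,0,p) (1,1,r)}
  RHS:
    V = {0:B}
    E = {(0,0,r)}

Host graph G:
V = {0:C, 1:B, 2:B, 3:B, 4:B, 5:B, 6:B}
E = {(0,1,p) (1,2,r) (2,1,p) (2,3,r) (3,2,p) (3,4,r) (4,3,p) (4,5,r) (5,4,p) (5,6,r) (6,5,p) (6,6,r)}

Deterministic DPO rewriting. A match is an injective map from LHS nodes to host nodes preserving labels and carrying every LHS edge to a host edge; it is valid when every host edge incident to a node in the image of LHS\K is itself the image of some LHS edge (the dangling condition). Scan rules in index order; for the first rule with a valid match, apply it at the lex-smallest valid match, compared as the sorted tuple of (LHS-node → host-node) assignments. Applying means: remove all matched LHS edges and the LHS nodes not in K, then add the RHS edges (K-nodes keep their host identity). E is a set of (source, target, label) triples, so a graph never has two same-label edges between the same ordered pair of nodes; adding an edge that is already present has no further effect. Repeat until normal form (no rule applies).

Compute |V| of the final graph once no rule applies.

start.  V:7 E:12  edges: 0-p->1 1-r->2 2-p->1 2-r->3 3-p->2 3-r->4 4-p->3 4-r->5 5-p->4 5-r->6 6-p->5 6-r->6
1. fire R1 via {0↦5, 1↦6}  →  V:6 E:10  edges: 0-p->1 1-r->2 2-p->1 2-r->3 3-p->2 3-r->4 4-p->3 4-r->5 5-p->4 5-r->5
2. fire R1 via {0↦4, 1↦5}  →  V:5 E:8  edges: 0-p->1 1-r->2 2-p->1 2-r->3 3-p->2 3-r->4 4-p->3 4-r->4
3. fire R1 via {0↦3, 1↦4}  →  V:4 E:6  edges: 0-p->1 1-r->2 2-p->1 2-r->3 3-p->2 3-r->3
4. fire R1 via {0↦2, 1↦3}  →  V:3 E:4  edges: 0-p->1 1-r->2 2-p->1 2-r->2
5. fire R1 via {0↦1, 1↦2}  →  V:2 E:2  edges: 0-p->1 1-r->1
halt: no rule applies after step 5
NF nodes: {0:C, 1:B}

Answer: 2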